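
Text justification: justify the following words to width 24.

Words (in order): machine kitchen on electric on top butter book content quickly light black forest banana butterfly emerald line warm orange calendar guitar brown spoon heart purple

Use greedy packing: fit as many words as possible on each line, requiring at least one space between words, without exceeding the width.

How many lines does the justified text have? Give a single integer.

Answer: 8

Derivation:
Line 1: ['machine', 'kitchen', 'on'] (min_width=18, slack=6)
Line 2: ['electric', 'on', 'top', 'butter'] (min_width=22, slack=2)
Line 3: ['book', 'content', 'quickly'] (min_width=20, slack=4)
Line 4: ['light', 'black', 'forest'] (min_width=18, slack=6)
Line 5: ['banana', 'butterfly', 'emerald'] (min_width=24, slack=0)
Line 6: ['line', 'warm', 'orange'] (min_width=16, slack=8)
Line 7: ['calendar', 'guitar', 'brown'] (min_width=21, slack=3)
Line 8: ['spoon', 'heart', 'purple'] (min_width=18, slack=6)
Total lines: 8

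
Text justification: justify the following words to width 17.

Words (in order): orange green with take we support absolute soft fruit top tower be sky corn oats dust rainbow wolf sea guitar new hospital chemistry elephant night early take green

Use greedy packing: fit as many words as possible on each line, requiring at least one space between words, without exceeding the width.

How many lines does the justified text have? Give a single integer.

Line 1: ['orange', 'green', 'with'] (min_width=17, slack=0)
Line 2: ['take', 'we', 'support'] (min_width=15, slack=2)
Line 3: ['absolute', 'soft'] (min_width=13, slack=4)
Line 4: ['fruit', 'top', 'tower'] (min_width=15, slack=2)
Line 5: ['be', 'sky', 'corn', 'oats'] (min_width=16, slack=1)
Line 6: ['dust', 'rainbow', 'wolf'] (min_width=17, slack=0)
Line 7: ['sea', 'guitar', 'new'] (min_width=14, slack=3)
Line 8: ['hospital'] (min_width=8, slack=9)
Line 9: ['chemistry'] (min_width=9, slack=8)
Line 10: ['elephant', 'night'] (min_width=14, slack=3)
Line 11: ['early', 'take', 'green'] (min_width=16, slack=1)
Total lines: 11

Answer: 11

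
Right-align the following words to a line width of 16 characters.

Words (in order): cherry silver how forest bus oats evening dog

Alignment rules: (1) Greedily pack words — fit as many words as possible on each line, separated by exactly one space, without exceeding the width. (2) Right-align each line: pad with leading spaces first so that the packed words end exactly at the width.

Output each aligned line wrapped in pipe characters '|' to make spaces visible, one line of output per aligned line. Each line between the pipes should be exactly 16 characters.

Line 1: ['cherry', 'silver'] (min_width=13, slack=3)
Line 2: ['how', 'forest', 'bus'] (min_width=14, slack=2)
Line 3: ['oats', 'evening', 'dog'] (min_width=16, slack=0)

Answer: |   cherry silver|
|  how forest bus|
|oats evening dog|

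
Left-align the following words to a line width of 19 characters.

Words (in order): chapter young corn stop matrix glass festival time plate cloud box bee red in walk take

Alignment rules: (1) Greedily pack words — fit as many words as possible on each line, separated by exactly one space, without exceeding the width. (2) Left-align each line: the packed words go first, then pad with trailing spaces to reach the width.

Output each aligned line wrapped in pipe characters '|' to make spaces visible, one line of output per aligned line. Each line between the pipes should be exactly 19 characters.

Line 1: ['chapter', 'young', 'corn'] (min_width=18, slack=1)
Line 2: ['stop', 'matrix', 'glass'] (min_width=17, slack=2)
Line 3: ['festival', 'time', 'plate'] (min_width=19, slack=0)
Line 4: ['cloud', 'box', 'bee', 'red'] (min_width=17, slack=2)
Line 5: ['in', 'walk', 'take'] (min_width=12, slack=7)

Answer: |chapter young corn |
|stop matrix glass  |
|festival time plate|
|cloud box bee red  |
|in walk take       |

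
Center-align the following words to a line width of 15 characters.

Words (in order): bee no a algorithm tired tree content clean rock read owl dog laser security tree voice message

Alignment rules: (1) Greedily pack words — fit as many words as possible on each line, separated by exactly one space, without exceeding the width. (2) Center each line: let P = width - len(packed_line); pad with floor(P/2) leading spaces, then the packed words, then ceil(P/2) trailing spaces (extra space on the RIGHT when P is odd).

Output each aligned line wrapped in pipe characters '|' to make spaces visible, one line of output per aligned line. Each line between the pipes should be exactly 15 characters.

Answer: |   bee no a    |
|algorithm tired|
| tree content  |
|clean rock read|
| owl dog laser |
| security tree |
| voice message |

Derivation:
Line 1: ['bee', 'no', 'a'] (min_width=8, slack=7)
Line 2: ['algorithm', 'tired'] (min_width=15, slack=0)
Line 3: ['tree', 'content'] (min_width=12, slack=3)
Line 4: ['clean', 'rock', 'read'] (min_width=15, slack=0)
Line 5: ['owl', 'dog', 'laser'] (min_width=13, slack=2)
Line 6: ['security', 'tree'] (min_width=13, slack=2)
Line 7: ['voice', 'message'] (min_width=13, slack=2)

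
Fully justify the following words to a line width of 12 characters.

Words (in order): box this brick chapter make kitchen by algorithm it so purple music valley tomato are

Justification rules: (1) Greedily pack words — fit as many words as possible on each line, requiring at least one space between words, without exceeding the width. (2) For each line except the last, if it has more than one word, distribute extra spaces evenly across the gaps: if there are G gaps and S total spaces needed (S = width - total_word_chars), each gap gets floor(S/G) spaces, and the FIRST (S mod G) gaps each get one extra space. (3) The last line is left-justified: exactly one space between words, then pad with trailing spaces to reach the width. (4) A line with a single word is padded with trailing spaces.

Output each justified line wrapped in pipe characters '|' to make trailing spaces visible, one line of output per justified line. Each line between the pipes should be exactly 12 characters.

Answer: |box     this|
|brick       |
|chapter make|
|kitchen   by|
|algorithm it|
|so    purple|
|music valley|
|tomato are  |

Derivation:
Line 1: ['box', 'this'] (min_width=8, slack=4)
Line 2: ['brick'] (min_width=5, slack=7)
Line 3: ['chapter', 'make'] (min_width=12, slack=0)
Line 4: ['kitchen', 'by'] (min_width=10, slack=2)
Line 5: ['algorithm', 'it'] (min_width=12, slack=0)
Line 6: ['so', 'purple'] (min_width=9, slack=3)
Line 7: ['music', 'valley'] (min_width=12, slack=0)
Line 8: ['tomato', 'are'] (min_width=10, slack=2)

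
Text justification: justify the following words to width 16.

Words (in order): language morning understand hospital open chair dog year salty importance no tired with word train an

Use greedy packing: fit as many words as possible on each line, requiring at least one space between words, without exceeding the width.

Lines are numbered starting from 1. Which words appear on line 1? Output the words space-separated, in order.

Answer: language morning

Derivation:
Line 1: ['language', 'morning'] (min_width=16, slack=0)
Line 2: ['understand'] (min_width=10, slack=6)
Line 3: ['hospital', 'open'] (min_width=13, slack=3)
Line 4: ['chair', 'dog', 'year'] (min_width=14, slack=2)
Line 5: ['salty', 'importance'] (min_width=16, slack=0)
Line 6: ['no', 'tired', 'with'] (min_width=13, slack=3)
Line 7: ['word', 'train', 'an'] (min_width=13, slack=3)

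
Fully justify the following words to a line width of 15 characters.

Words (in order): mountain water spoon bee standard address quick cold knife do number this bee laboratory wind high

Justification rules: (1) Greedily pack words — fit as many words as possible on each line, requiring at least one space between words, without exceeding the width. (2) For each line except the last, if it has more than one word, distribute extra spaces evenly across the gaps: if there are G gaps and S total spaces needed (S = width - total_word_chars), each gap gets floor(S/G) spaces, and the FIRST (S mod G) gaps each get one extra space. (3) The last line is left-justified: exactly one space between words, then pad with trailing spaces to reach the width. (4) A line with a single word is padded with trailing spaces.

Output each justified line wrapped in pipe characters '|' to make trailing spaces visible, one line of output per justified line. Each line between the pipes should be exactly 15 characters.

Answer: |mountain  water|
|spoon       bee|
|standard       |
|address   quick|
|cold  knife  do|
|number this bee|
|laboratory wind|
|high           |

Derivation:
Line 1: ['mountain', 'water'] (min_width=14, slack=1)
Line 2: ['spoon', 'bee'] (min_width=9, slack=6)
Line 3: ['standard'] (min_width=8, slack=7)
Line 4: ['address', 'quick'] (min_width=13, slack=2)
Line 5: ['cold', 'knife', 'do'] (min_width=13, slack=2)
Line 6: ['number', 'this', 'bee'] (min_width=15, slack=0)
Line 7: ['laboratory', 'wind'] (min_width=15, slack=0)
Line 8: ['high'] (min_width=4, slack=11)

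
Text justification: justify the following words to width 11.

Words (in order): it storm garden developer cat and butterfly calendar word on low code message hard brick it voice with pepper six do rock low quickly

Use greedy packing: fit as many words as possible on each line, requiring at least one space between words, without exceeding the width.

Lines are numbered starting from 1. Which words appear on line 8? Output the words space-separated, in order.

Answer: code

Derivation:
Line 1: ['it', 'storm'] (min_width=8, slack=3)
Line 2: ['garden'] (min_width=6, slack=5)
Line 3: ['developer'] (min_width=9, slack=2)
Line 4: ['cat', 'and'] (min_width=7, slack=4)
Line 5: ['butterfly'] (min_width=9, slack=2)
Line 6: ['calendar'] (min_width=8, slack=3)
Line 7: ['word', 'on', 'low'] (min_width=11, slack=0)
Line 8: ['code'] (min_width=4, slack=7)
Line 9: ['message'] (min_width=7, slack=4)
Line 10: ['hard', 'brick'] (min_width=10, slack=1)
Line 11: ['it', 'voice'] (min_width=8, slack=3)
Line 12: ['with', 'pepper'] (min_width=11, slack=0)
Line 13: ['six', 'do', 'rock'] (min_width=11, slack=0)
Line 14: ['low', 'quickly'] (min_width=11, slack=0)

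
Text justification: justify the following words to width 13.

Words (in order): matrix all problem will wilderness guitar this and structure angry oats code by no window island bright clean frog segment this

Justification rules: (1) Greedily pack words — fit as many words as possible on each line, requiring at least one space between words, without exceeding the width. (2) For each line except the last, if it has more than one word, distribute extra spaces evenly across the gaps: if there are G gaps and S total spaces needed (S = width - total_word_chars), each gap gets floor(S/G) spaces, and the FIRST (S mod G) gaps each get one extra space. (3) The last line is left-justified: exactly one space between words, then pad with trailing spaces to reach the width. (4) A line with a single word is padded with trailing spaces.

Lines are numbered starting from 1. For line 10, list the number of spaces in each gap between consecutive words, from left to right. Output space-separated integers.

Answer: 2

Derivation:
Line 1: ['matrix', 'all'] (min_width=10, slack=3)
Line 2: ['problem', 'will'] (min_width=12, slack=1)
Line 3: ['wilderness'] (min_width=10, slack=3)
Line 4: ['guitar', 'this'] (min_width=11, slack=2)
Line 5: ['and', 'structure'] (min_width=13, slack=0)
Line 6: ['angry', 'oats'] (min_width=10, slack=3)
Line 7: ['code', 'by', 'no'] (min_width=10, slack=3)
Line 8: ['window', 'island'] (min_width=13, slack=0)
Line 9: ['bright', 'clean'] (min_width=12, slack=1)
Line 10: ['frog', 'segment'] (min_width=12, slack=1)
Line 11: ['this'] (min_width=4, slack=9)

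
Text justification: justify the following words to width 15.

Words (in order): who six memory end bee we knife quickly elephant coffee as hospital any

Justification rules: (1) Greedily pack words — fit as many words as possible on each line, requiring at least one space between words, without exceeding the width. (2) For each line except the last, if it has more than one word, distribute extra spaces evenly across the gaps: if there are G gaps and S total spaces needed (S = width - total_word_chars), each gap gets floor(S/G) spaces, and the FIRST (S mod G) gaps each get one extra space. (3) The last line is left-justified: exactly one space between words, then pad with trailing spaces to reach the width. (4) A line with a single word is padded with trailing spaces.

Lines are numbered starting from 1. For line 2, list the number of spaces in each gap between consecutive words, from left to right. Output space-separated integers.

Answer: 4 3

Derivation:
Line 1: ['who', 'six', 'memory'] (min_width=14, slack=1)
Line 2: ['end', 'bee', 'we'] (min_width=10, slack=5)
Line 3: ['knife', 'quickly'] (min_width=13, slack=2)
Line 4: ['elephant', 'coffee'] (min_width=15, slack=0)
Line 5: ['as', 'hospital', 'any'] (min_width=15, slack=0)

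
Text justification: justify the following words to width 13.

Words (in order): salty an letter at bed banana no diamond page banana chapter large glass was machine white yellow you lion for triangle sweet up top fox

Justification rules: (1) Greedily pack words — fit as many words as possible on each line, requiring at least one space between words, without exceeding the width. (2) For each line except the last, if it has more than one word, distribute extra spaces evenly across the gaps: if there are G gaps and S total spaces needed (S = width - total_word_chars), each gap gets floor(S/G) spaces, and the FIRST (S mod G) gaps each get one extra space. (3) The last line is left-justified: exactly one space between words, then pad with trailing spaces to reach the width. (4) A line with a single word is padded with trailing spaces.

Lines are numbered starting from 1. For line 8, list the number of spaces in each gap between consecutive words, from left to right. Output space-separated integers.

Line 1: ['salty', 'an'] (min_width=8, slack=5)
Line 2: ['letter', 'at', 'bed'] (min_width=13, slack=0)
Line 3: ['banana', 'no'] (min_width=9, slack=4)
Line 4: ['diamond', 'page'] (min_width=12, slack=1)
Line 5: ['banana'] (min_width=6, slack=7)
Line 6: ['chapter', 'large'] (min_width=13, slack=0)
Line 7: ['glass', 'was'] (min_width=9, slack=4)
Line 8: ['machine', 'white'] (min_width=13, slack=0)
Line 9: ['yellow', 'you'] (min_width=10, slack=3)
Line 10: ['lion', 'for'] (min_width=8, slack=5)
Line 11: ['triangle'] (min_width=8, slack=5)
Line 12: ['sweet', 'up', 'top'] (min_width=12, slack=1)
Line 13: ['fox'] (min_width=3, slack=10)

Answer: 1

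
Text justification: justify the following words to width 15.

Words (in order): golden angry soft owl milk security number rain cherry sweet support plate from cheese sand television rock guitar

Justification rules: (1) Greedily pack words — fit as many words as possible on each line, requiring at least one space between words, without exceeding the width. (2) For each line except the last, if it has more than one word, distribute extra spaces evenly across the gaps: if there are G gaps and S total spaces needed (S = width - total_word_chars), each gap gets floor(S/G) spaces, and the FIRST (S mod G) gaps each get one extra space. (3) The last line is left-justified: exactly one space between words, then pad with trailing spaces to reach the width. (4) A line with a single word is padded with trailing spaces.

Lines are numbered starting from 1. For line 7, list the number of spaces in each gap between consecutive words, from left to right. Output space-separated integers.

Line 1: ['golden', 'angry'] (min_width=12, slack=3)
Line 2: ['soft', 'owl', 'milk'] (min_width=13, slack=2)
Line 3: ['security', 'number'] (min_width=15, slack=0)
Line 4: ['rain', 'cherry'] (min_width=11, slack=4)
Line 5: ['sweet', 'support'] (min_width=13, slack=2)
Line 6: ['plate', 'from'] (min_width=10, slack=5)
Line 7: ['cheese', 'sand'] (min_width=11, slack=4)
Line 8: ['television', 'rock'] (min_width=15, slack=0)
Line 9: ['guitar'] (min_width=6, slack=9)

Answer: 5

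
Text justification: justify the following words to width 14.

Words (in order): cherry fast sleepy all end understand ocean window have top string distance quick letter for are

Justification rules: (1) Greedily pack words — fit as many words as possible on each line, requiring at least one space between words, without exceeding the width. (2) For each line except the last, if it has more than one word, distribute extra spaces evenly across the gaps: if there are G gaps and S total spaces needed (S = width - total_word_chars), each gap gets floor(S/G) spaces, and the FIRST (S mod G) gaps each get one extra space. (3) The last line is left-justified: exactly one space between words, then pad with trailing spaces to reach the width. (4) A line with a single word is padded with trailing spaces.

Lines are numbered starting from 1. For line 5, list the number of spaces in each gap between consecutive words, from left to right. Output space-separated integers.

Answer: 7

Derivation:
Line 1: ['cherry', 'fast'] (min_width=11, slack=3)
Line 2: ['sleepy', 'all', 'end'] (min_width=14, slack=0)
Line 3: ['understand'] (min_width=10, slack=4)
Line 4: ['ocean', 'window'] (min_width=12, slack=2)
Line 5: ['have', 'top'] (min_width=8, slack=6)
Line 6: ['string'] (min_width=6, slack=8)
Line 7: ['distance', 'quick'] (min_width=14, slack=0)
Line 8: ['letter', 'for', 'are'] (min_width=14, slack=0)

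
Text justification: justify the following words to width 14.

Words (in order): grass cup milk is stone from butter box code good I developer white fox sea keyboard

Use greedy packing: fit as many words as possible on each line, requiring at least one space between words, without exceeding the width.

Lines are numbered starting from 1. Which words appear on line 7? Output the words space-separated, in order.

Answer: keyboard

Derivation:
Line 1: ['grass', 'cup', 'milk'] (min_width=14, slack=0)
Line 2: ['is', 'stone', 'from'] (min_width=13, slack=1)
Line 3: ['butter', 'box'] (min_width=10, slack=4)
Line 4: ['code', 'good', 'I'] (min_width=11, slack=3)
Line 5: ['developer'] (min_width=9, slack=5)
Line 6: ['white', 'fox', 'sea'] (min_width=13, slack=1)
Line 7: ['keyboard'] (min_width=8, slack=6)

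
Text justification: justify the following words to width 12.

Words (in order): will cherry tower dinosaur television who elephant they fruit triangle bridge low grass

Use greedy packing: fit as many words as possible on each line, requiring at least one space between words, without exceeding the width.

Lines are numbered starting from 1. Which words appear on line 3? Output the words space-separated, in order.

Answer: dinosaur

Derivation:
Line 1: ['will', 'cherry'] (min_width=11, slack=1)
Line 2: ['tower'] (min_width=5, slack=7)
Line 3: ['dinosaur'] (min_width=8, slack=4)
Line 4: ['television'] (min_width=10, slack=2)
Line 5: ['who', 'elephant'] (min_width=12, slack=0)
Line 6: ['they', 'fruit'] (min_width=10, slack=2)
Line 7: ['triangle'] (min_width=8, slack=4)
Line 8: ['bridge', 'low'] (min_width=10, slack=2)
Line 9: ['grass'] (min_width=5, slack=7)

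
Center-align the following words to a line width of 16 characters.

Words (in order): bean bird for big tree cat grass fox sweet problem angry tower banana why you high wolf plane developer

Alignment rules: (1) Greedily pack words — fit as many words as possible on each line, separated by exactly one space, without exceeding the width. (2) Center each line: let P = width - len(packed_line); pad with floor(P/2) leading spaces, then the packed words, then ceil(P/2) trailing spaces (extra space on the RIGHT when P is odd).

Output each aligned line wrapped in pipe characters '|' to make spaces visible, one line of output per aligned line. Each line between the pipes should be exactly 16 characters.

Answer: | bean bird for  |
|  big tree cat  |
|grass fox sweet |
| problem angry  |
|tower banana why|
| you high wolf  |
|plane developer |

Derivation:
Line 1: ['bean', 'bird', 'for'] (min_width=13, slack=3)
Line 2: ['big', 'tree', 'cat'] (min_width=12, slack=4)
Line 3: ['grass', 'fox', 'sweet'] (min_width=15, slack=1)
Line 4: ['problem', 'angry'] (min_width=13, slack=3)
Line 5: ['tower', 'banana', 'why'] (min_width=16, slack=0)
Line 6: ['you', 'high', 'wolf'] (min_width=13, slack=3)
Line 7: ['plane', 'developer'] (min_width=15, slack=1)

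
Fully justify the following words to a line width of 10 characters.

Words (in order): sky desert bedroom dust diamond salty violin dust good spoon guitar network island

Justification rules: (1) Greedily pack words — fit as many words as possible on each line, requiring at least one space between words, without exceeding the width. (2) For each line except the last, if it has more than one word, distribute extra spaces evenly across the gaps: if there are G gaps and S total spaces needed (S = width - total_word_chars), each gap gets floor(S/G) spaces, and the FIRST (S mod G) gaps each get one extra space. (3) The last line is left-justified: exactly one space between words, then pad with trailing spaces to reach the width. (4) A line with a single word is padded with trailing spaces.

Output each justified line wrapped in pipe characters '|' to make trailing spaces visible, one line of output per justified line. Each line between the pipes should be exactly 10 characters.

Answer: |sky desert|
|bedroom   |
|dust      |
|diamond   |
|salty     |
|violin    |
|dust  good|
|spoon     |
|guitar    |
|network   |
|island    |

Derivation:
Line 1: ['sky', 'desert'] (min_width=10, slack=0)
Line 2: ['bedroom'] (min_width=7, slack=3)
Line 3: ['dust'] (min_width=4, slack=6)
Line 4: ['diamond'] (min_width=7, slack=3)
Line 5: ['salty'] (min_width=5, slack=5)
Line 6: ['violin'] (min_width=6, slack=4)
Line 7: ['dust', 'good'] (min_width=9, slack=1)
Line 8: ['spoon'] (min_width=5, slack=5)
Line 9: ['guitar'] (min_width=6, slack=4)
Line 10: ['network'] (min_width=7, slack=3)
Line 11: ['island'] (min_width=6, slack=4)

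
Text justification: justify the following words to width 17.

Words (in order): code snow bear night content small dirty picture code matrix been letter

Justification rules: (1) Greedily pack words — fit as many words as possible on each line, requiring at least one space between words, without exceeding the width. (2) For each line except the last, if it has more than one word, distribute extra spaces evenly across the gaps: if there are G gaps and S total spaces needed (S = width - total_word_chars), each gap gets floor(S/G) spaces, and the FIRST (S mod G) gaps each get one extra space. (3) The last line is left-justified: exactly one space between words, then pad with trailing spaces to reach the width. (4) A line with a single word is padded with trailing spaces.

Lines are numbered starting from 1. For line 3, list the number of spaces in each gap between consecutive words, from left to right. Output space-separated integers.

Answer: 7

Derivation:
Line 1: ['code', 'snow', 'bear'] (min_width=14, slack=3)
Line 2: ['night', 'content'] (min_width=13, slack=4)
Line 3: ['small', 'dirty'] (min_width=11, slack=6)
Line 4: ['picture', 'code'] (min_width=12, slack=5)
Line 5: ['matrix', 'been'] (min_width=11, slack=6)
Line 6: ['letter'] (min_width=6, slack=11)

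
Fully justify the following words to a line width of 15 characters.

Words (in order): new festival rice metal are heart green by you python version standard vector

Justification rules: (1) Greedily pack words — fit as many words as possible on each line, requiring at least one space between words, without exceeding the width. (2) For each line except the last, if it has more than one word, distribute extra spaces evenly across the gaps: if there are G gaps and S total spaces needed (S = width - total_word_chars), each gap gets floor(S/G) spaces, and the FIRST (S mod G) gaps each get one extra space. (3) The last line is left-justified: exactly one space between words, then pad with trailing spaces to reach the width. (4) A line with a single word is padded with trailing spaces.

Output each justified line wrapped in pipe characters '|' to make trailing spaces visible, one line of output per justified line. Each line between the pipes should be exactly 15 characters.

Answer: |new    festival|
|rice  metal are|
|heart  green by|
|you      python|
|version        |
|standard vector|

Derivation:
Line 1: ['new', 'festival'] (min_width=12, slack=3)
Line 2: ['rice', 'metal', 'are'] (min_width=14, slack=1)
Line 3: ['heart', 'green', 'by'] (min_width=14, slack=1)
Line 4: ['you', 'python'] (min_width=10, slack=5)
Line 5: ['version'] (min_width=7, slack=8)
Line 6: ['standard', 'vector'] (min_width=15, slack=0)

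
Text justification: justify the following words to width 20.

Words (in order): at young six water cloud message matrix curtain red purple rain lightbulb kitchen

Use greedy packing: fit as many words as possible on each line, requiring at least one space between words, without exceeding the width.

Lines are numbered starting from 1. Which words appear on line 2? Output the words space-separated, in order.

Line 1: ['at', 'young', 'six', 'water'] (min_width=18, slack=2)
Line 2: ['cloud', 'message', 'matrix'] (min_width=20, slack=0)
Line 3: ['curtain', 'red', 'purple'] (min_width=18, slack=2)
Line 4: ['rain', 'lightbulb'] (min_width=14, slack=6)
Line 5: ['kitchen'] (min_width=7, slack=13)

Answer: cloud message matrix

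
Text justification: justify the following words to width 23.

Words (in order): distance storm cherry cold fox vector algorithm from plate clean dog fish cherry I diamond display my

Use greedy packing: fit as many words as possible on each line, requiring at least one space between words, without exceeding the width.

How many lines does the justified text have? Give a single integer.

Line 1: ['distance', 'storm', 'cherry'] (min_width=21, slack=2)
Line 2: ['cold', 'fox', 'vector'] (min_width=15, slack=8)
Line 3: ['algorithm', 'from', 'plate'] (min_width=20, slack=3)
Line 4: ['clean', 'dog', 'fish', 'cherry', 'I'] (min_width=23, slack=0)
Line 5: ['diamond', 'display', 'my'] (min_width=18, slack=5)
Total lines: 5

Answer: 5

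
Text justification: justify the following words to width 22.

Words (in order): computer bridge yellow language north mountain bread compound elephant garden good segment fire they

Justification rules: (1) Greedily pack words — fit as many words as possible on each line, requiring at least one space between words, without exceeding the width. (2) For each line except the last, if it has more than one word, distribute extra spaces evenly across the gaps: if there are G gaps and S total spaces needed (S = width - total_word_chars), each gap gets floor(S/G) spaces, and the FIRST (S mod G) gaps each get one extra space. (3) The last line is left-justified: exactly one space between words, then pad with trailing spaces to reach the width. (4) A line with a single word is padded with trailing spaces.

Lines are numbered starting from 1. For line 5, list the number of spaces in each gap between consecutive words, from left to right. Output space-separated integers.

Line 1: ['computer', 'bridge', 'yellow'] (min_width=22, slack=0)
Line 2: ['language', 'north'] (min_width=14, slack=8)
Line 3: ['mountain', 'bread'] (min_width=14, slack=8)
Line 4: ['compound', 'elephant'] (min_width=17, slack=5)
Line 5: ['garden', 'good', 'segment'] (min_width=19, slack=3)
Line 6: ['fire', 'they'] (min_width=9, slack=13)

Answer: 3 2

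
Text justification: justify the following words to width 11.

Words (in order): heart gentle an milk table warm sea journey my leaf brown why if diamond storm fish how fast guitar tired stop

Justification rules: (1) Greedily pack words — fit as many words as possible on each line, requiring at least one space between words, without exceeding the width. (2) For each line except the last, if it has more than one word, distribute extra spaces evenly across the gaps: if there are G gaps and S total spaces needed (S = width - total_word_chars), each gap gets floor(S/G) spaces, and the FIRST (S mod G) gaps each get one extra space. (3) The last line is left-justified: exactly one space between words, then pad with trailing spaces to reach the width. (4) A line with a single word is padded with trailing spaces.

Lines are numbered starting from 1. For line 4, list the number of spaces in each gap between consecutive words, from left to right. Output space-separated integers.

Line 1: ['heart'] (min_width=5, slack=6)
Line 2: ['gentle', 'an'] (min_width=9, slack=2)
Line 3: ['milk', 'table'] (min_width=10, slack=1)
Line 4: ['warm', 'sea'] (min_width=8, slack=3)
Line 5: ['journey', 'my'] (min_width=10, slack=1)
Line 6: ['leaf', 'brown'] (min_width=10, slack=1)
Line 7: ['why', 'if'] (min_width=6, slack=5)
Line 8: ['diamond'] (min_width=7, slack=4)
Line 9: ['storm', 'fish'] (min_width=10, slack=1)
Line 10: ['how', 'fast'] (min_width=8, slack=3)
Line 11: ['guitar'] (min_width=6, slack=5)
Line 12: ['tired', 'stop'] (min_width=10, slack=1)

Answer: 4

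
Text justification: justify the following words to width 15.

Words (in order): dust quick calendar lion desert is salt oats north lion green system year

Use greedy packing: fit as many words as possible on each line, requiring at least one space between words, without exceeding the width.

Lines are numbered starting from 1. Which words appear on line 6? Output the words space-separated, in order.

Line 1: ['dust', 'quick'] (min_width=10, slack=5)
Line 2: ['calendar', 'lion'] (min_width=13, slack=2)
Line 3: ['desert', 'is', 'salt'] (min_width=14, slack=1)
Line 4: ['oats', 'north', 'lion'] (min_width=15, slack=0)
Line 5: ['green', 'system'] (min_width=12, slack=3)
Line 6: ['year'] (min_width=4, slack=11)

Answer: year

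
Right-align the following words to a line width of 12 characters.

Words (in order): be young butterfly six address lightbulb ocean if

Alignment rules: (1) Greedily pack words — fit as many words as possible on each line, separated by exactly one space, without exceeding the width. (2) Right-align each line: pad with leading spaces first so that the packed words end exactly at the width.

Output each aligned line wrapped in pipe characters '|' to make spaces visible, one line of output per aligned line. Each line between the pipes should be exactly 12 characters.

Answer: |    be young|
|   butterfly|
| six address|
|   lightbulb|
|    ocean if|

Derivation:
Line 1: ['be', 'young'] (min_width=8, slack=4)
Line 2: ['butterfly'] (min_width=9, slack=3)
Line 3: ['six', 'address'] (min_width=11, slack=1)
Line 4: ['lightbulb'] (min_width=9, slack=3)
Line 5: ['ocean', 'if'] (min_width=8, slack=4)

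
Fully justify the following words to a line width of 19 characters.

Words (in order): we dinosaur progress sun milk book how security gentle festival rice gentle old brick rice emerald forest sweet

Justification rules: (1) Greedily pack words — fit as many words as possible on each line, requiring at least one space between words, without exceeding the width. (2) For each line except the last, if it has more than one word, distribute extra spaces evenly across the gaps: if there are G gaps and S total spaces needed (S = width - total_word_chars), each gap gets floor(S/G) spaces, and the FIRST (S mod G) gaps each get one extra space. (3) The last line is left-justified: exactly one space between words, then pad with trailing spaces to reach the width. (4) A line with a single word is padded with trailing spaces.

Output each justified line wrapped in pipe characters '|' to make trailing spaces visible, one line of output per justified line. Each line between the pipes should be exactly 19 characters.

Line 1: ['we', 'dinosaur'] (min_width=11, slack=8)
Line 2: ['progress', 'sun', 'milk'] (min_width=17, slack=2)
Line 3: ['book', 'how', 'security'] (min_width=17, slack=2)
Line 4: ['gentle', 'festival'] (min_width=15, slack=4)
Line 5: ['rice', 'gentle', 'old'] (min_width=15, slack=4)
Line 6: ['brick', 'rice', 'emerald'] (min_width=18, slack=1)
Line 7: ['forest', 'sweet'] (min_width=12, slack=7)

Answer: |we         dinosaur|
|progress  sun  milk|
|book  how  security|
|gentle     festival|
|rice   gentle   old|
|brick  rice emerald|
|forest sweet       |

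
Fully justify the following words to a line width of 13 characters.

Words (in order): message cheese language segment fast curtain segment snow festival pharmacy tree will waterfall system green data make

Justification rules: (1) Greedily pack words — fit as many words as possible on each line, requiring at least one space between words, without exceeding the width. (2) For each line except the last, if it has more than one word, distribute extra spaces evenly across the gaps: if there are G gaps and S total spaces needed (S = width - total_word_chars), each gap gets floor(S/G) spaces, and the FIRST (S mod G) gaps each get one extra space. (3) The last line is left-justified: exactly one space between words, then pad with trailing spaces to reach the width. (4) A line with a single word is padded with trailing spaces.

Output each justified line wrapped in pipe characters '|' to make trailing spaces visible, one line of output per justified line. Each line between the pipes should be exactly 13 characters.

Line 1: ['message'] (min_width=7, slack=6)
Line 2: ['cheese'] (min_width=6, slack=7)
Line 3: ['language'] (min_width=8, slack=5)
Line 4: ['segment', 'fast'] (min_width=12, slack=1)
Line 5: ['curtain'] (min_width=7, slack=6)
Line 6: ['segment', 'snow'] (min_width=12, slack=1)
Line 7: ['festival'] (min_width=8, slack=5)
Line 8: ['pharmacy', 'tree'] (min_width=13, slack=0)
Line 9: ['will'] (min_width=4, slack=9)
Line 10: ['waterfall'] (min_width=9, slack=4)
Line 11: ['system', 'green'] (min_width=12, slack=1)
Line 12: ['data', 'make'] (min_width=9, slack=4)

Answer: |message      |
|cheese       |
|language     |
|segment  fast|
|curtain      |
|segment  snow|
|festival     |
|pharmacy tree|
|will         |
|waterfall    |
|system  green|
|data make    |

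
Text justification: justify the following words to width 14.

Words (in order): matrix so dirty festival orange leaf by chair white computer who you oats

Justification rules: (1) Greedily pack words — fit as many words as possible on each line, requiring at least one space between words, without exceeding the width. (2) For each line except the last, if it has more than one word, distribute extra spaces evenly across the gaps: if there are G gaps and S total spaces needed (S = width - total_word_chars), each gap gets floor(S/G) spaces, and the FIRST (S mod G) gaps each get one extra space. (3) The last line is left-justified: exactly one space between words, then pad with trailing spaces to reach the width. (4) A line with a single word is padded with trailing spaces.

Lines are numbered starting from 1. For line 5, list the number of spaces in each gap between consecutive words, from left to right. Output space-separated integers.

Line 1: ['matrix', 'so'] (min_width=9, slack=5)
Line 2: ['dirty', 'festival'] (min_width=14, slack=0)
Line 3: ['orange', 'leaf', 'by'] (min_width=14, slack=0)
Line 4: ['chair', 'white'] (min_width=11, slack=3)
Line 5: ['computer', 'who'] (min_width=12, slack=2)
Line 6: ['you', 'oats'] (min_width=8, slack=6)

Answer: 3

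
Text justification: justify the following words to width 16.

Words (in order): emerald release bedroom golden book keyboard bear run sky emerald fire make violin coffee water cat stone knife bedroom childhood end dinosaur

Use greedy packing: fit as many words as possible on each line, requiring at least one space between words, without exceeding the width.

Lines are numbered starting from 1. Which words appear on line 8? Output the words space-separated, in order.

Answer: stone knife

Derivation:
Line 1: ['emerald', 'release'] (min_width=15, slack=1)
Line 2: ['bedroom', 'golden'] (min_width=14, slack=2)
Line 3: ['book', 'keyboard'] (min_width=13, slack=3)
Line 4: ['bear', 'run', 'sky'] (min_width=12, slack=4)
Line 5: ['emerald', 'fire'] (min_width=12, slack=4)
Line 6: ['make', 'violin'] (min_width=11, slack=5)
Line 7: ['coffee', 'water', 'cat'] (min_width=16, slack=0)
Line 8: ['stone', 'knife'] (min_width=11, slack=5)
Line 9: ['bedroom'] (min_width=7, slack=9)
Line 10: ['childhood', 'end'] (min_width=13, slack=3)
Line 11: ['dinosaur'] (min_width=8, slack=8)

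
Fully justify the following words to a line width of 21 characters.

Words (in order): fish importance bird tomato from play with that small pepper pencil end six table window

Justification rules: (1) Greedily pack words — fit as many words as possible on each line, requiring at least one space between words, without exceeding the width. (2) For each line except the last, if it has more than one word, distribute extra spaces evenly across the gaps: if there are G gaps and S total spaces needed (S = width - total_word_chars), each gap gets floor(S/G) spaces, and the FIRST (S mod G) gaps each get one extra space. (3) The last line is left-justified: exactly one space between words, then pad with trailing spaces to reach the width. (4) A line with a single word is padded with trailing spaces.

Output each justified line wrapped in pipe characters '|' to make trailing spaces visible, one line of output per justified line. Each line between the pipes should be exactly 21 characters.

Line 1: ['fish', 'importance', 'bird'] (min_width=20, slack=1)
Line 2: ['tomato', 'from', 'play', 'with'] (min_width=21, slack=0)
Line 3: ['that', 'small', 'pepper'] (min_width=17, slack=4)
Line 4: ['pencil', 'end', 'six', 'table'] (min_width=20, slack=1)
Line 5: ['window'] (min_width=6, slack=15)

Answer: |fish  importance bird|
|tomato from play with|
|that   small   pepper|
|pencil  end six table|
|window               |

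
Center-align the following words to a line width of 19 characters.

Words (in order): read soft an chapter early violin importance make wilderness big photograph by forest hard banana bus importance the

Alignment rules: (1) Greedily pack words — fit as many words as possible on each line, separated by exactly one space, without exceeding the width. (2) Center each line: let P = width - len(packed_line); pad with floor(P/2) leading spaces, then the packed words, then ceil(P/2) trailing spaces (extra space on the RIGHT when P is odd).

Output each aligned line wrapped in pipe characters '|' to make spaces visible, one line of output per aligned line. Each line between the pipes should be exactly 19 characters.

Line 1: ['read', 'soft', 'an'] (min_width=12, slack=7)
Line 2: ['chapter', 'early'] (min_width=13, slack=6)
Line 3: ['violin', 'importance'] (min_width=17, slack=2)
Line 4: ['make', 'wilderness', 'big'] (min_width=19, slack=0)
Line 5: ['photograph', 'by'] (min_width=13, slack=6)
Line 6: ['forest', 'hard', 'banana'] (min_width=18, slack=1)
Line 7: ['bus', 'importance', 'the'] (min_width=18, slack=1)

Answer: |   read soft an    |
|   chapter early   |
| violin importance |
|make wilderness big|
|   photograph by   |
|forest hard banana |
|bus importance the |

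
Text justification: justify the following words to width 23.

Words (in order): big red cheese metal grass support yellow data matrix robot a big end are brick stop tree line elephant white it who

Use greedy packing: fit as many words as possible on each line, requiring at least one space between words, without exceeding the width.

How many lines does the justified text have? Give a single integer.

Line 1: ['big', 'red', 'cheese', 'metal'] (min_width=20, slack=3)
Line 2: ['grass', 'support', 'yellow'] (min_width=20, slack=3)
Line 3: ['data', 'matrix', 'robot', 'a', 'big'] (min_width=23, slack=0)
Line 4: ['end', 'are', 'brick', 'stop', 'tree'] (min_width=23, slack=0)
Line 5: ['line', 'elephant', 'white', 'it'] (min_width=22, slack=1)
Line 6: ['who'] (min_width=3, slack=20)
Total lines: 6

Answer: 6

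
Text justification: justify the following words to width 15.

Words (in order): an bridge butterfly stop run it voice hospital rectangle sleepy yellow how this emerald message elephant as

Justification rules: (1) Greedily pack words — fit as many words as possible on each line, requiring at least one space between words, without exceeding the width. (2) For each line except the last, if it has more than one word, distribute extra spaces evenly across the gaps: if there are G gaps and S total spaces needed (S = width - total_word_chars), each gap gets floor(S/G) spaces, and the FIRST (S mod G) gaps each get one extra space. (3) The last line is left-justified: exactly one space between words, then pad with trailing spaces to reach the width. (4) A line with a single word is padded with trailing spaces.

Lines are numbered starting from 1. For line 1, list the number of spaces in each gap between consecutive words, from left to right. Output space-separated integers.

Answer: 7

Derivation:
Line 1: ['an', 'bridge'] (min_width=9, slack=6)
Line 2: ['butterfly', 'stop'] (min_width=14, slack=1)
Line 3: ['run', 'it', 'voice'] (min_width=12, slack=3)
Line 4: ['hospital'] (min_width=8, slack=7)
Line 5: ['rectangle'] (min_width=9, slack=6)
Line 6: ['sleepy', 'yellow'] (min_width=13, slack=2)
Line 7: ['how', 'this'] (min_width=8, slack=7)
Line 8: ['emerald', 'message'] (min_width=15, slack=0)
Line 9: ['elephant', 'as'] (min_width=11, slack=4)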